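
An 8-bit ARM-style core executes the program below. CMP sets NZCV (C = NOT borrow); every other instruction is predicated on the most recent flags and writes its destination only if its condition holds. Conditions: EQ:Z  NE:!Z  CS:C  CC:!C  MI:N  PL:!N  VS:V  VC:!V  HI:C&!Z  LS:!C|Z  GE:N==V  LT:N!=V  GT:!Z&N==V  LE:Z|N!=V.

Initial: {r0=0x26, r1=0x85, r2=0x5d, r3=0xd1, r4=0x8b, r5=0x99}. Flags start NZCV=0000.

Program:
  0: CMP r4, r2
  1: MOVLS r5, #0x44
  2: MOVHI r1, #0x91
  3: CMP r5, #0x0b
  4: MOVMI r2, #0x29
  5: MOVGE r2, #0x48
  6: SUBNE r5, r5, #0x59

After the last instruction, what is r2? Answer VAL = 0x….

VAL = 0x29

[0] flags=0011 → (cmp)
[1] flags=0011 LS?F → skip
[2] flags=0011 HI?T → r1=0x91
[3] flags=1010 → (cmp)
[4] flags=1010 MI?T → r2=0x29
[5] flags=1010 GE?F → skip
[6] flags=1010 NE?T → r5=0x40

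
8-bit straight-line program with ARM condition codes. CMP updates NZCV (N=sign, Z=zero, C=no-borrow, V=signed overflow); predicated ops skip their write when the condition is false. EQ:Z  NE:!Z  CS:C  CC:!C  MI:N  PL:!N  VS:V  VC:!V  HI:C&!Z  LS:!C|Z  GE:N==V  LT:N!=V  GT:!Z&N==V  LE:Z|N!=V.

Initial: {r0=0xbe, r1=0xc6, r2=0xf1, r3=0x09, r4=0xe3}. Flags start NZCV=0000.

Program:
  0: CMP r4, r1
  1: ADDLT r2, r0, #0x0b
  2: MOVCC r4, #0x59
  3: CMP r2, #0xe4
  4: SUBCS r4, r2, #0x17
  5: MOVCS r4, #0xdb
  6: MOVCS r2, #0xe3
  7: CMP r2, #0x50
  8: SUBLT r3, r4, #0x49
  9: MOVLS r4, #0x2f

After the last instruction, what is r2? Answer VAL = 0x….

0: ✓ CMP  NZCV=0010
1: · ADDLT
2: · MOVCC
3: ✓ CMP  NZCV=0010
4: ✓ SUBCS  r4←0xda
5: ✓ MOVCS  r4←0xdb
6: ✓ MOVCS  r2←0xe3
7: ✓ CMP  NZCV=1010
8: ✓ SUBLT  r3←0x92
9: · MOVLS

VAL = 0xe3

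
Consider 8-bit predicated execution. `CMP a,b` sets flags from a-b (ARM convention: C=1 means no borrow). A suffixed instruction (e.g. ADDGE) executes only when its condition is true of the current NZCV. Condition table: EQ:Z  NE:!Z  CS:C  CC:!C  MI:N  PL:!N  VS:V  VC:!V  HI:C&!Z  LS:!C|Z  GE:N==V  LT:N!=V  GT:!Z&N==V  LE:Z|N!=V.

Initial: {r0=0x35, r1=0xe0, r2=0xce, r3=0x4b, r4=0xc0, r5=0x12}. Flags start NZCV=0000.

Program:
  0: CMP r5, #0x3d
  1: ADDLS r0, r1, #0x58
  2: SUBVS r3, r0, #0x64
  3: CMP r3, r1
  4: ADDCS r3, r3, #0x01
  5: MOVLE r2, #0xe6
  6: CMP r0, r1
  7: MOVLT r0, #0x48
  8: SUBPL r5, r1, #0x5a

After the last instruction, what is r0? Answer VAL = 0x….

0: ✓ CMP  NZCV=1000
1: ✓ ADDLS  r0←0x38
2: · SUBVS
3: ✓ CMP  NZCV=0000
4: · ADDCS
5: · MOVLE
6: ✓ CMP  NZCV=0000
7: · MOVLT
8: ✓ SUBPL  r5←0x86

VAL = 0x38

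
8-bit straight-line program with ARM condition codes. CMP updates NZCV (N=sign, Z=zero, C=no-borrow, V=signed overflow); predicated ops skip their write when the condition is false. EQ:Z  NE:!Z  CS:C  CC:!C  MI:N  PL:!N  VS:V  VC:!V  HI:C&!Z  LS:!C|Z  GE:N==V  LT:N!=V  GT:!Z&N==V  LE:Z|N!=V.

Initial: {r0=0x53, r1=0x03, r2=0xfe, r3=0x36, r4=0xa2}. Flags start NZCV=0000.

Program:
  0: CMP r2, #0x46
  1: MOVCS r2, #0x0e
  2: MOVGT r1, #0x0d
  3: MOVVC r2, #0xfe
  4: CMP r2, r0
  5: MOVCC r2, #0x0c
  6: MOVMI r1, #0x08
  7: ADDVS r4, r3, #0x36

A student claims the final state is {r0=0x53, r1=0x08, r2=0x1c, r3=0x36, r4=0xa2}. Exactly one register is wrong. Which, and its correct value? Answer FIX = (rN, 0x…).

FIX = (r2, 0xfe)

0: ✓ CMP  NZCV=1010
1: ✓ MOVCS  r2←0x0e
2: · MOVGT
3: ✓ MOVVC  r2←0xfe
4: ✓ CMP  NZCV=1010
5: · MOVCC
6: ✓ MOVMI  r1←0x08
7: · ADDVS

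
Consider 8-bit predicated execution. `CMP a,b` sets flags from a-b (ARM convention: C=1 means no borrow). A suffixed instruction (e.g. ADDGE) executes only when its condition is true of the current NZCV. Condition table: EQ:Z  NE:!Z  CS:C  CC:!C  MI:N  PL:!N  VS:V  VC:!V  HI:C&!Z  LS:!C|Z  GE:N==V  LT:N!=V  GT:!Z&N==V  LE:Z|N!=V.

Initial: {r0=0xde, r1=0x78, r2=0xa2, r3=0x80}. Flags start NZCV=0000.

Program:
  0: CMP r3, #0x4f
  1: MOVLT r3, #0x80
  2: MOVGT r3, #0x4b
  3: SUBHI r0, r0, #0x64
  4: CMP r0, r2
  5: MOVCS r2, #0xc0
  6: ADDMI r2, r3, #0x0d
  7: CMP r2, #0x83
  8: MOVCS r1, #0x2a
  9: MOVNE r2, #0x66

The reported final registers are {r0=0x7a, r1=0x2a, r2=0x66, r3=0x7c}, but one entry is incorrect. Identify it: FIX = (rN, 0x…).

FIX = (r3, 0x80)

[0] flags=0011 → (cmp)
[1] flags=0011 LT?T → r3=0x80
[2] flags=0011 GT?F → skip
[3] flags=0011 HI?T → r0=0x7a
[4] flags=1001 → (cmp)
[5] flags=1001 CS?F → skip
[6] flags=1001 MI?T → r2=0x8d
[7] flags=0010 → (cmp)
[8] flags=0010 CS?T → r1=0x2a
[9] flags=0010 NE?T → r2=0x66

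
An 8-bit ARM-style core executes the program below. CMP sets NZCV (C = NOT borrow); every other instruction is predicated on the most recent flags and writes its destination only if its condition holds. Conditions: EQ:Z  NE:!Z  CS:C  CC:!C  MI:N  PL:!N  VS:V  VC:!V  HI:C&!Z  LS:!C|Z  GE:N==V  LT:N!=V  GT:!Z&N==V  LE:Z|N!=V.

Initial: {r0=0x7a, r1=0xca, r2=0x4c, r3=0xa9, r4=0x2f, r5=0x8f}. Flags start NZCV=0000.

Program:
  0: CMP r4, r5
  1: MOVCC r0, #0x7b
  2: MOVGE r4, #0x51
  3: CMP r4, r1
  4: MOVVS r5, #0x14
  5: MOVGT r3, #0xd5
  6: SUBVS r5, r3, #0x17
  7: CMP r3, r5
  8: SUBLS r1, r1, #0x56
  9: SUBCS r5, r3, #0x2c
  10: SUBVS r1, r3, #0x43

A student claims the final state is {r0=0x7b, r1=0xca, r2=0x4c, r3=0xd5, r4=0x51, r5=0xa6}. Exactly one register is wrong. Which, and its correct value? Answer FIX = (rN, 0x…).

0: ✓ CMP  NZCV=1001
1: ✓ MOVCC  r0←0x7b
2: ✓ MOVGE  r4←0x51
3: ✓ CMP  NZCV=1001
4: ✓ MOVVS  r5←0x14
5: ✓ MOVGT  r3←0xd5
6: ✓ SUBVS  r5←0xbe
7: ✓ CMP  NZCV=0010
8: · SUBLS
9: ✓ SUBCS  r5←0xa9
10: · SUBVS

FIX = (r5, 0xa9)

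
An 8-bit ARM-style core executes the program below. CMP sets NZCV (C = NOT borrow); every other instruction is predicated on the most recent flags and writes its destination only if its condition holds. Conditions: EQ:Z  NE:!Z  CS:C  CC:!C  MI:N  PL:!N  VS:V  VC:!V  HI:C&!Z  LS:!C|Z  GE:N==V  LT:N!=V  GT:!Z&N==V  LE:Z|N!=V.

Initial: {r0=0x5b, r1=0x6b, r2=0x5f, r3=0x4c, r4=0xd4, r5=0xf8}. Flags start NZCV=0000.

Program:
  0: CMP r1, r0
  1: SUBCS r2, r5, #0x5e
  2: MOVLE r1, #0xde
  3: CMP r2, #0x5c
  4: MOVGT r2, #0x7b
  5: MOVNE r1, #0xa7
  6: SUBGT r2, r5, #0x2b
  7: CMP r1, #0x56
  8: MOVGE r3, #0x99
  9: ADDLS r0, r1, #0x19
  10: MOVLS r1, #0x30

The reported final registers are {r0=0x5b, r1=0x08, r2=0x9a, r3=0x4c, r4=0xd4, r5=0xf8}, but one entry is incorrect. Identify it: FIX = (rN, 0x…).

0: ✓ CMP  NZCV=0010
1: ✓ SUBCS  r2←0x9a
2: · MOVLE
3: ✓ CMP  NZCV=0011
4: · MOVGT
5: ✓ MOVNE  r1←0xa7
6: · SUBGT
7: ✓ CMP  NZCV=0011
8: · MOVGE
9: · ADDLS
10: · MOVLS

FIX = (r1, 0xa7)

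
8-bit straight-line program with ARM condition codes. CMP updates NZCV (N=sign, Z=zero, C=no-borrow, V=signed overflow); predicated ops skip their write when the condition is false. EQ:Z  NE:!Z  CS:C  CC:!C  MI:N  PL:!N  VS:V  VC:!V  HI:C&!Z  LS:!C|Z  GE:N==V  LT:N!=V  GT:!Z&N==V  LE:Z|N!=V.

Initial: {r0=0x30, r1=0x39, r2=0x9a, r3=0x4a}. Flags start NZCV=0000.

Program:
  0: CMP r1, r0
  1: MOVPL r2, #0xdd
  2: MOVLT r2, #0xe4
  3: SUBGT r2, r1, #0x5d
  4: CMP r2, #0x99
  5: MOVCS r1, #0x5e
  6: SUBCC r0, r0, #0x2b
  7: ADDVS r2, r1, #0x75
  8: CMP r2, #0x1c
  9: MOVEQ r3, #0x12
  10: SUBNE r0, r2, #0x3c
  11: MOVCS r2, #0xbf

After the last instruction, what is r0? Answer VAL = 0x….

VAL = 0xa0

[0] flags=0010 → (cmp)
[1] flags=0010 PL?T → r2=0xdd
[2] flags=0010 LT?F → skip
[3] flags=0010 GT?T → r2=0xdc
[4] flags=0010 → (cmp)
[5] flags=0010 CS?T → r1=0x5e
[6] flags=0010 CC?F → skip
[7] flags=0010 VS?F → skip
[8] flags=1010 → (cmp)
[9] flags=1010 EQ?F → skip
[10] flags=1010 NE?T → r0=0xa0
[11] flags=1010 CS?T → r2=0xbf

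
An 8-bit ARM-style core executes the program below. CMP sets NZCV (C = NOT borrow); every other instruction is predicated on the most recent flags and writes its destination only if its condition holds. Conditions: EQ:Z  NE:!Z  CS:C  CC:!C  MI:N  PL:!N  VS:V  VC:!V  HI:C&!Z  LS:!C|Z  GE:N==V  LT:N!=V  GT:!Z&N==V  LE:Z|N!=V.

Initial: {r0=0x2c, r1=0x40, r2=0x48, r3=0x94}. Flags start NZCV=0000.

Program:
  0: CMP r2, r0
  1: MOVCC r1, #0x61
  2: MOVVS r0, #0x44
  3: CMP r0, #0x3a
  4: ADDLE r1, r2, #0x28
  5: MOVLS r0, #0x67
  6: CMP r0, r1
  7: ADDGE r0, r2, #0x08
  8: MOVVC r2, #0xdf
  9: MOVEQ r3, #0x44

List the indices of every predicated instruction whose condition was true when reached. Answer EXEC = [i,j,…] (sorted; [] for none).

EXEC = [4,5,8]

[0] flags=0010 → (cmp)
[1] flags=0010 CC?F → skip
[2] flags=0010 VS?F → skip
[3] flags=1000 → (cmp)
[4] flags=1000 LE?T → r1=0x70
[5] flags=1000 LS?T → r0=0x67
[6] flags=1000 → (cmp)
[7] flags=1000 GE?F → skip
[8] flags=1000 VC?T → r2=0xdf
[9] flags=1000 EQ?F → skip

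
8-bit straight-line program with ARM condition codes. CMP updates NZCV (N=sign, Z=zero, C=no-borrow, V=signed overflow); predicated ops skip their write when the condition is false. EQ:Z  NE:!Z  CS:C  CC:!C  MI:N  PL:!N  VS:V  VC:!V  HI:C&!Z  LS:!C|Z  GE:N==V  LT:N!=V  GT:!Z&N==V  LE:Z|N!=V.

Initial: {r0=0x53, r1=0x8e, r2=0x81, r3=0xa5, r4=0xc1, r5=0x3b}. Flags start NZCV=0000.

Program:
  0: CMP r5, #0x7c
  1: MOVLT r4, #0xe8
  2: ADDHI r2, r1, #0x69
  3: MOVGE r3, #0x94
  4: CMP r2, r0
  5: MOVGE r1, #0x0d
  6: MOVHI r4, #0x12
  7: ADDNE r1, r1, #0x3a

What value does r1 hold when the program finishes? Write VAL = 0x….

0: ✓ CMP  NZCV=1000
1: ✓ MOVLT  r4←0xe8
2: · ADDHI
3: · MOVGE
4: ✓ CMP  NZCV=0011
5: · MOVGE
6: ✓ MOVHI  r4←0x12
7: ✓ ADDNE  r1←0xc8

VAL = 0xc8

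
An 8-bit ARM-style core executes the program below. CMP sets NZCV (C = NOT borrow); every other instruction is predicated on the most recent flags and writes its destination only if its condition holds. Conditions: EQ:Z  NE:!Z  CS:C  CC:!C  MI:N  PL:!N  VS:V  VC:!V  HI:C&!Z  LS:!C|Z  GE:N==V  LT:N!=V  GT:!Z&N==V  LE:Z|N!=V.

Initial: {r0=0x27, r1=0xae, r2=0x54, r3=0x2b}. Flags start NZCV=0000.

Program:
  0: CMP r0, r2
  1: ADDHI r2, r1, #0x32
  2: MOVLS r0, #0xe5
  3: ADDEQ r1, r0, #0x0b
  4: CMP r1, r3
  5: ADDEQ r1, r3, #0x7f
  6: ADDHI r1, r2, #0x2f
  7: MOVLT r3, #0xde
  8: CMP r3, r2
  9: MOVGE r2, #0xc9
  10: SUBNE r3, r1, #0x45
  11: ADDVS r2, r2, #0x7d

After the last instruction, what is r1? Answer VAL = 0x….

[0] flags=1000 → (cmp)
[1] flags=1000 HI?F → skip
[2] flags=1000 LS?T → r0=0xe5
[3] flags=1000 EQ?F → skip
[4] flags=1010 → (cmp)
[5] flags=1010 EQ?F → skip
[6] flags=1010 HI?T → r1=0x83
[7] flags=1010 LT?T → r3=0xde
[8] flags=1010 → (cmp)
[9] flags=1010 GE?F → skip
[10] flags=1010 NE?T → r3=0x3e
[11] flags=1010 VS?F → skip

VAL = 0x83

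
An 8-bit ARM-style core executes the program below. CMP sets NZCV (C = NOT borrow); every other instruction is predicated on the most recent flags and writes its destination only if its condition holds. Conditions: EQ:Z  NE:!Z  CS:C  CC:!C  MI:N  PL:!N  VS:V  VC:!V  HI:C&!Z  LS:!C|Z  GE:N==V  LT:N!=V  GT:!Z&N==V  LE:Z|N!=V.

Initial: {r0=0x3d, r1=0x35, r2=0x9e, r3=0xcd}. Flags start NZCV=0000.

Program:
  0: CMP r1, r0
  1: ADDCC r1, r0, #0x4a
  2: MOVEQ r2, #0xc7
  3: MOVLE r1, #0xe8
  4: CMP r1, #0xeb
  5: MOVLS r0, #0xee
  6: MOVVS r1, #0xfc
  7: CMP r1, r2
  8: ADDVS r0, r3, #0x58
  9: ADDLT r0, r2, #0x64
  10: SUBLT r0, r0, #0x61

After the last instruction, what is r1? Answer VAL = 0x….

[0] flags=1000 → (cmp)
[1] flags=1000 CC?T → r1=0x87
[2] flags=1000 EQ?F → skip
[3] flags=1000 LE?T → r1=0xe8
[4] flags=1000 → (cmp)
[5] flags=1000 LS?T → r0=0xee
[6] flags=1000 VS?F → skip
[7] flags=0010 → (cmp)
[8] flags=0010 VS?F → skip
[9] flags=0010 LT?F → skip
[10] flags=0010 LT?F → skip

VAL = 0xe8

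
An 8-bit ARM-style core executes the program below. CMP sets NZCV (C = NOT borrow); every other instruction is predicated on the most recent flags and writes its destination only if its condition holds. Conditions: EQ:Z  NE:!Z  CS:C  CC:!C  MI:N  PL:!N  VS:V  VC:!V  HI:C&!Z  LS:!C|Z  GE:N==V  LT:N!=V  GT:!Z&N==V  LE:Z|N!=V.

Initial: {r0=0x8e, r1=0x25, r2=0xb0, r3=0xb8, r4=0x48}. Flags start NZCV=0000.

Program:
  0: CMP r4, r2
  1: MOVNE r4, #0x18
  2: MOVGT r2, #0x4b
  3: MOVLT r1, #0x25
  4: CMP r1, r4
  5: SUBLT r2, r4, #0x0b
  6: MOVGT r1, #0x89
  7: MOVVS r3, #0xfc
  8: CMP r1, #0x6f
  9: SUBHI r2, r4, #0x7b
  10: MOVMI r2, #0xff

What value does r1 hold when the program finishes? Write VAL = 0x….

VAL = 0x89

[0] flags=1001 → (cmp)
[1] flags=1001 NE?T → r4=0x18
[2] flags=1001 GT?T → r2=0x4b
[3] flags=1001 LT?F → skip
[4] flags=0010 → (cmp)
[5] flags=0010 LT?F → skip
[6] flags=0010 GT?T → r1=0x89
[7] flags=0010 VS?F → skip
[8] flags=0011 → (cmp)
[9] flags=0011 HI?T → r2=0x9d
[10] flags=0011 MI?F → skip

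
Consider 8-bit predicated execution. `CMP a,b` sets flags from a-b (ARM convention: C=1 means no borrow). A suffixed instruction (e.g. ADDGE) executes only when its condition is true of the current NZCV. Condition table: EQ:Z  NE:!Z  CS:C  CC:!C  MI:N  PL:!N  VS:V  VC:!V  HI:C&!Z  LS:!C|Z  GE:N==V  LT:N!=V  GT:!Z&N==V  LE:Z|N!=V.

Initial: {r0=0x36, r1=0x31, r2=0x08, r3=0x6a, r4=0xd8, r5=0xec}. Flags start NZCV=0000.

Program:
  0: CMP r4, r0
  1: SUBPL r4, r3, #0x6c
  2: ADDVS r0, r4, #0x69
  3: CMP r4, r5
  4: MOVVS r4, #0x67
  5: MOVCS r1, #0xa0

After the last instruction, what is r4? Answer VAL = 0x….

VAL = 0xd8

0: ✓ CMP  NZCV=1010
1: · SUBPL
2: · ADDVS
3: ✓ CMP  NZCV=1000
4: · MOVVS
5: · MOVCS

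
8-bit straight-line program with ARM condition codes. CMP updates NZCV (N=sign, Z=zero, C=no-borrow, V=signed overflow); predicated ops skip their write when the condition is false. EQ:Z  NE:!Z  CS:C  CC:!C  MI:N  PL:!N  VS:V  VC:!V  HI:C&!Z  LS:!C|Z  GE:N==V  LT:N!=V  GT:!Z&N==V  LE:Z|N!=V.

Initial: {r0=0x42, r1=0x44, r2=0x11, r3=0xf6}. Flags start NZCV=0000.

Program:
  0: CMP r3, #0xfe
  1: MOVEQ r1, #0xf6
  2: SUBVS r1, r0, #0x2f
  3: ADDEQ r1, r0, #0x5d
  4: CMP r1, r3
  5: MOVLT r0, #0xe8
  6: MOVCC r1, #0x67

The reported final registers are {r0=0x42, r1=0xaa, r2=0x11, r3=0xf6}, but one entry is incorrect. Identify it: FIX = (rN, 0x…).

FIX = (r1, 0x67)

[0] flags=1000 → (cmp)
[1] flags=1000 EQ?F → skip
[2] flags=1000 VS?F → skip
[3] flags=1000 EQ?F → skip
[4] flags=0000 → (cmp)
[5] flags=0000 LT?F → skip
[6] flags=0000 CC?T → r1=0x67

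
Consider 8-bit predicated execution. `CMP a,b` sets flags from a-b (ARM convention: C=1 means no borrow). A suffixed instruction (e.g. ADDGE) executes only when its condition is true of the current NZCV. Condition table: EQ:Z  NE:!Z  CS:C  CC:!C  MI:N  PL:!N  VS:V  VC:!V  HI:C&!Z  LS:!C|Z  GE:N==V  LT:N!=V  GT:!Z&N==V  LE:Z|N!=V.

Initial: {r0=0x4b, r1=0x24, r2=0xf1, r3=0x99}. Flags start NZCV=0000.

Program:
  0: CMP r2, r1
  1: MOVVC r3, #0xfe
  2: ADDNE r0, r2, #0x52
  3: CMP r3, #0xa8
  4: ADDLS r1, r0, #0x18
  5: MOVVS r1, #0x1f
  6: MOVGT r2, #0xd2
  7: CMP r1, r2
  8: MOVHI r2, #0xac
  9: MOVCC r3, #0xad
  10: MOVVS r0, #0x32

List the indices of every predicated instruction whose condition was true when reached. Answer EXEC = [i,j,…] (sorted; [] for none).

EXEC = [1,2,6,9]

0: ✓ CMP  NZCV=1010
1: ✓ MOVVC  r3←0xfe
2: ✓ ADDNE  r0←0x43
3: ✓ CMP  NZCV=0010
4: · ADDLS
5: · MOVVS
6: ✓ MOVGT  r2←0xd2
7: ✓ CMP  NZCV=0000
8: · MOVHI
9: ✓ MOVCC  r3←0xad
10: · MOVVS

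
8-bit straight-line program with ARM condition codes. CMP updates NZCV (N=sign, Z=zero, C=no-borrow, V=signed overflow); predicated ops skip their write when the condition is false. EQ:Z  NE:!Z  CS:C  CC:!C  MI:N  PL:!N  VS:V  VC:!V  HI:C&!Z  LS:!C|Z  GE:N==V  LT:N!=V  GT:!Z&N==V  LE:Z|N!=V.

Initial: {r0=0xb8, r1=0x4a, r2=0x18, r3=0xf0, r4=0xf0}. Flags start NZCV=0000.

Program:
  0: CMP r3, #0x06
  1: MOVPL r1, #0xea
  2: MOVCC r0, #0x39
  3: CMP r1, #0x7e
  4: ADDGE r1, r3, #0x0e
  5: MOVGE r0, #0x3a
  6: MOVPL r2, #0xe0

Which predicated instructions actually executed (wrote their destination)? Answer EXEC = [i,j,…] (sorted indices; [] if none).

[0] flags=1010 → (cmp)
[1] flags=1010 PL?F → skip
[2] flags=1010 CC?F → skip
[3] flags=1000 → (cmp)
[4] flags=1000 GE?F → skip
[5] flags=1000 GE?F → skip
[6] flags=1000 PL?F → skip

EXEC = []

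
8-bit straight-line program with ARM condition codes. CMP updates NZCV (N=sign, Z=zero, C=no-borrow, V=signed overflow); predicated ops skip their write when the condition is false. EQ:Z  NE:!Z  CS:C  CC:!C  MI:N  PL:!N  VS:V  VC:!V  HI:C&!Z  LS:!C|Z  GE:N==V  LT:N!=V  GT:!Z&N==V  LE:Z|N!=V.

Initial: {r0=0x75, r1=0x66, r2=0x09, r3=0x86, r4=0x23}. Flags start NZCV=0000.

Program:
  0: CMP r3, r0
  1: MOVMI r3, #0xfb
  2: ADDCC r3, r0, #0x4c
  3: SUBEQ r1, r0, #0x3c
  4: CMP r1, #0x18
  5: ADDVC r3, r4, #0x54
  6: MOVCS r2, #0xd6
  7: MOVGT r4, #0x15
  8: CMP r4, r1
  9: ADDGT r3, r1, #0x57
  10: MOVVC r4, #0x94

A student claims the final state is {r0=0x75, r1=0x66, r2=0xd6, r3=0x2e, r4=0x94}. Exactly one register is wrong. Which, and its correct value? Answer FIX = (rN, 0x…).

FIX = (r3, 0x77)

[0] flags=0011 → (cmp)
[1] flags=0011 MI?F → skip
[2] flags=0011 CC?F → skip
[3] flags=0011 EQ?F → skip
[4] flags=0010 → (cmp)
[5] flags=0010 VC?T → r3=0x77
[6] flags=0010 CS?T → r2=0xd6
[7] flags=0010 GT?T → r4=0x15
[8] flags=1000 → (cmp)
[9] flags=1000 GT?F → skip
[10] flags=1000 VC?T → r4=0x94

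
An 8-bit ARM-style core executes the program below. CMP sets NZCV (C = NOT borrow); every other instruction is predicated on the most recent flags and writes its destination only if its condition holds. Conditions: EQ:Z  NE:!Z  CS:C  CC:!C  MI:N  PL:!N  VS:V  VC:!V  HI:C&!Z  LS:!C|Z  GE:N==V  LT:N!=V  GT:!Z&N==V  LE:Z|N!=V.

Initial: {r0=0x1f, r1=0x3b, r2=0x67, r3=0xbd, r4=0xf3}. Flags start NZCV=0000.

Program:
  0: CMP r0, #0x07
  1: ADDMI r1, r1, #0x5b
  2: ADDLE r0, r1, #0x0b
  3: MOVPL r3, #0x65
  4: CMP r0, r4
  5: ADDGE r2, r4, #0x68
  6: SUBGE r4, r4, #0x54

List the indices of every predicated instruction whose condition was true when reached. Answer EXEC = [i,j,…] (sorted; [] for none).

[0] flags=0010 → (cmp)
[1] flags=0010 MI?F → skip
[2] flags=0010 LE?F → skip
[3] flags=0010 PL?T → r3=0x65
[4] flags=0000 → (cmp)
[5] flags=0000 GE?T → r2=0x5b
[6] flags=0000 GE?T → r4=0x9f

EXEC = [3,5,6]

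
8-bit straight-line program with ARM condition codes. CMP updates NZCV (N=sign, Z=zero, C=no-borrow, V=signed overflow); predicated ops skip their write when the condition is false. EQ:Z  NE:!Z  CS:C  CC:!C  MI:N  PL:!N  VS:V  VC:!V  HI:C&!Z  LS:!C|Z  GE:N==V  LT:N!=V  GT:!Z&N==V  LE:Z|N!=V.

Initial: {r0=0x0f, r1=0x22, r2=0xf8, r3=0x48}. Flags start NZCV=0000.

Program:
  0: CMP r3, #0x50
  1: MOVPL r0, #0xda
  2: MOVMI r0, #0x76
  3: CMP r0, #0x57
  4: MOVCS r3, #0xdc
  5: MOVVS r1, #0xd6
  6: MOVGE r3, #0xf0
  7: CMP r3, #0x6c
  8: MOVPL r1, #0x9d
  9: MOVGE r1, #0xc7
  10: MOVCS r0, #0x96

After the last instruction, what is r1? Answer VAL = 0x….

VAL = 0x22

[0] flags=1000 → (cmp)
[1] flags=1000 PL?F → skip
[2] flags=1000 MI?T → r0=0x76
[3] flags=0010 → (cmp)
[4] flags=0010 CS?T → r3=0xdc
[5] flags=0010 VS?F → skip
[6] flags=0010 GE?T → r3=0xf0
[7] flags=1010 → (cmp)
[8] flags=1010 PL?F → skip
[9] flags=1010 GE?F → skip
[10] flags=1010 CS?T → r0=0x96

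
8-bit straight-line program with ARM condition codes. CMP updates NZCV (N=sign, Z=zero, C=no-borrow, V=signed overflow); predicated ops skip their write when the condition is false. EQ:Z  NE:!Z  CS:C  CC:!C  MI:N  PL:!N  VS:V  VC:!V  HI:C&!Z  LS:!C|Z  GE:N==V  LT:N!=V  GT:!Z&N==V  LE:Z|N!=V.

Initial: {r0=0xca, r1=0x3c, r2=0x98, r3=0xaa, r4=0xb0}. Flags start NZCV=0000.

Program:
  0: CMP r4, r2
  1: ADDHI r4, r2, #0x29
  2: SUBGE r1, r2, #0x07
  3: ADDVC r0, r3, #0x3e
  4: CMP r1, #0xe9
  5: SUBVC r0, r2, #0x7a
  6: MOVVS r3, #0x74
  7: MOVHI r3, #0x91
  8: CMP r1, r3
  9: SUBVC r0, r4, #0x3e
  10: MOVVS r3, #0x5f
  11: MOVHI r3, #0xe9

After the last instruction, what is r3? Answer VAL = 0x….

VAL = 0xaa

0: ✓ CMP  NZCV=0010
1: ✓ ADDHI  r4←0xc1
2: ✓ SUBGE  r1←0x91
3: ✓ ADDVC  r0←0xe8
4: ✓ CMP  NZCV=1000
5: ✓ SUBVC  r0←0x1e
6: · MOVVS
7: · MOVHI
8: ✓ CMP  NZCV=1000
9: ✓ SUBVC  r0←0x83
10: · MOVVS
11: · MOVHI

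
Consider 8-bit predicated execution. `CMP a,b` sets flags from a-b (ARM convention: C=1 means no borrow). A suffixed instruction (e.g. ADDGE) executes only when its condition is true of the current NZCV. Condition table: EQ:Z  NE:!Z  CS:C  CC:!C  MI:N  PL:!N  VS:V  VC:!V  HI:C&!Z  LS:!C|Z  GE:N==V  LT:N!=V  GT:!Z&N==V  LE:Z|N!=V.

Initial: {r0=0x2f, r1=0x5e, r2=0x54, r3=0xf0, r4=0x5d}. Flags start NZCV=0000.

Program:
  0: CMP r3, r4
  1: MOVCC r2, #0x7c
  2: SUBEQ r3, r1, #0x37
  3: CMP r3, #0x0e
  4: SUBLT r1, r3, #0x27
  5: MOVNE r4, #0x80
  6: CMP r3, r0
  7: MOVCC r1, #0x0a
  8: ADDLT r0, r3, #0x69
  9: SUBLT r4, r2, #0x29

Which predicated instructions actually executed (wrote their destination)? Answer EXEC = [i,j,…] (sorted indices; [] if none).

EXEC = [4,5,8,9]

0: ✓ CMP  NZCV=1010
1: · MOVCC
2: · SUBEQ
3: ✓ CMP  NZCV=1010
4: ✓ SUBLT  r1←0xc9
5: ✓ MOVNE  r4←0x80
6: ✓ CMP  NZCV=1010
7: · MOVCC
8: ✓ ADDLT  r0←0x59
9: ✓ SUBLT  r4←0x2b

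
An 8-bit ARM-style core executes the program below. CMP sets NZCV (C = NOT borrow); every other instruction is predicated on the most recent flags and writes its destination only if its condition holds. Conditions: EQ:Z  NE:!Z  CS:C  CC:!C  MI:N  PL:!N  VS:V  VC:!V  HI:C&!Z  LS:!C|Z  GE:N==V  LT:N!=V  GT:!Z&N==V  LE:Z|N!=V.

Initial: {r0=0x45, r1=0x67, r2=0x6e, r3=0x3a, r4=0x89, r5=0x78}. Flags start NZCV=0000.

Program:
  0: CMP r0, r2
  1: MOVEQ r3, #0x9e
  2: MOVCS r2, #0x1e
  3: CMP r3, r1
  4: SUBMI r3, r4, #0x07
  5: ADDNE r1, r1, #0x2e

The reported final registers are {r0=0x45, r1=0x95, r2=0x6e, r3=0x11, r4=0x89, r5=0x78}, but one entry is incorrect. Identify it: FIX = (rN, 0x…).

FIX = (r3, 0x82)

[0] flags=1000 → (cmp)
[1] flags=1000 EQ?F → skip
[2] flags=1000 CS?F → skip
[3] flags=1000 → (cmp)
[4] flags=1000 MI?T → r3=0x82
[5] flags=1000 NE?T → r1=0x95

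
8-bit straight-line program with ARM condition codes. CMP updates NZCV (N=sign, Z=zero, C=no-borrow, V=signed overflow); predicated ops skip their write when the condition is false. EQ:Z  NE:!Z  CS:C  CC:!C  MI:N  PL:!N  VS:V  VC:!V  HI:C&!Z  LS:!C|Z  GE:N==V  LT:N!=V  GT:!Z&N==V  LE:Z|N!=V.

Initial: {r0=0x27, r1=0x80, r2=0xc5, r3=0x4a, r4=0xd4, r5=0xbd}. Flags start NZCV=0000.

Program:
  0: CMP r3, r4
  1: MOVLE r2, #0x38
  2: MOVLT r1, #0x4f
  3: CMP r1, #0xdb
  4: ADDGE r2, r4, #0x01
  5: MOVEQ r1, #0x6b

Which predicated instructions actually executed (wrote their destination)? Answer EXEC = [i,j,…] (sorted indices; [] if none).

EXEC = []

0: ✓ CMP  NZCV=0000
1: · MOVLE
2: · MOVLT
3: ✓ CMP  NZCV=1000
4: · ADDGE
5: · MOVEQ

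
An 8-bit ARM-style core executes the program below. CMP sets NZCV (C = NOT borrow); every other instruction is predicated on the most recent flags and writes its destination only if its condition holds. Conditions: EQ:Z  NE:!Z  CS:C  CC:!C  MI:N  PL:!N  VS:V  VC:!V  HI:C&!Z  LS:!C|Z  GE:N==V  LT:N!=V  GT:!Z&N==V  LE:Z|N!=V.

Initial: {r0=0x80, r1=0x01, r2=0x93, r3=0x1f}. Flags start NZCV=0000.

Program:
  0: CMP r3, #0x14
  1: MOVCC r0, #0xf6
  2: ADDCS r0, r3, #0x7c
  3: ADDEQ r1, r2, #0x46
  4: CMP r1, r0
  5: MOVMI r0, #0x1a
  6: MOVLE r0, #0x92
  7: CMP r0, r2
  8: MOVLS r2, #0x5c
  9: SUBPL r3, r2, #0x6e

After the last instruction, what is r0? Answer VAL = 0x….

[0] flags=0010 → (cmp)
[1] flags=0010 CC?F → skip
[2] flags=0010 CS?T → r0=0x9b
[3] flags=0010 EQ?F → skip
[4] flags=0000 → (cmp)
[5] flags=0000 MI?F → skip
[6] flags=0000 LE?F → skip
[7] flags=0010 → (cmp)
[8] flags=0010 LS?F → skip
[9] flags=0010 PL?T → r3=0x25

VAL = 0x9b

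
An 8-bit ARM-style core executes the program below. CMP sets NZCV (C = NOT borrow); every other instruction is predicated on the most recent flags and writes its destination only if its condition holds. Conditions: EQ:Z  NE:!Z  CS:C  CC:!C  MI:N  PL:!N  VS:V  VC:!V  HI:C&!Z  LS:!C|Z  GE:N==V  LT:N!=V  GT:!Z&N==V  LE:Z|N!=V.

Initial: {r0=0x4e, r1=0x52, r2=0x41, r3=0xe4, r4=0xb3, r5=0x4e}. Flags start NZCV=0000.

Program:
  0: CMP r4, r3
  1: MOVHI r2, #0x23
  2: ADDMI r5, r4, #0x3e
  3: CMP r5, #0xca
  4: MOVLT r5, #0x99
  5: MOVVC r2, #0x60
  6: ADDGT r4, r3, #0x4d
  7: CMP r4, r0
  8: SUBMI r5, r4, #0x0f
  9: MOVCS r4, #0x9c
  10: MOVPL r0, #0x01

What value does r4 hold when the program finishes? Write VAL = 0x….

[0] flags=1000 → (cmp)
[1] flags=1000 HI?F → skip
[2] flags=1000 MI?T → r5=0xf1
[3] flags=0010 → (cmp)
[4] flags=0010 LT?F → skip
[5] flags=0010 VC?T → r2=0x60
[6] flags=0010 GT?T → r4=0x31
[7] flags=1000 → (cmp)
[8] flags=1000 MI?T → r5=0x22
[9] flags=1000 CS?F → skip
[10] flags=1000 PL?F → skip

VAL = 0x31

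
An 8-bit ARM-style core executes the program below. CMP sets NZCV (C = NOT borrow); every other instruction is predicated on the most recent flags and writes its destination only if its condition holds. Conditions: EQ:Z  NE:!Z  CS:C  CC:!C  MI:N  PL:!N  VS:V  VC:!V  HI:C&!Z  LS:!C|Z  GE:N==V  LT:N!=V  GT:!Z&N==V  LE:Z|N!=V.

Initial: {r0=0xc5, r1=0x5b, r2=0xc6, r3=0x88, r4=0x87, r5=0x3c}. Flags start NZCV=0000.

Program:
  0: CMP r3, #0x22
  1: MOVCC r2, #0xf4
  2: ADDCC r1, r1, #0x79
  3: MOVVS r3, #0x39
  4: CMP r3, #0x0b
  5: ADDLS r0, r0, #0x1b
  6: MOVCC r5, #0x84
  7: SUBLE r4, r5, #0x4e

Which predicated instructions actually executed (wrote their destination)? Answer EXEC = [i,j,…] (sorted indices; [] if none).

EXEC = [3]

[0] flags=0011 → (cmp)
[1] flags=0011 CC?F → skip
[2] flags=0011 CC?F → skip
[3] flags=0011 VS?T → r3=0x39
[4] flags=0010 → (cmp)
[5] flags=0010 LS?F → skip
[6] flags=0010 CC?F → skip
[7] flags=0010 LE?F → skip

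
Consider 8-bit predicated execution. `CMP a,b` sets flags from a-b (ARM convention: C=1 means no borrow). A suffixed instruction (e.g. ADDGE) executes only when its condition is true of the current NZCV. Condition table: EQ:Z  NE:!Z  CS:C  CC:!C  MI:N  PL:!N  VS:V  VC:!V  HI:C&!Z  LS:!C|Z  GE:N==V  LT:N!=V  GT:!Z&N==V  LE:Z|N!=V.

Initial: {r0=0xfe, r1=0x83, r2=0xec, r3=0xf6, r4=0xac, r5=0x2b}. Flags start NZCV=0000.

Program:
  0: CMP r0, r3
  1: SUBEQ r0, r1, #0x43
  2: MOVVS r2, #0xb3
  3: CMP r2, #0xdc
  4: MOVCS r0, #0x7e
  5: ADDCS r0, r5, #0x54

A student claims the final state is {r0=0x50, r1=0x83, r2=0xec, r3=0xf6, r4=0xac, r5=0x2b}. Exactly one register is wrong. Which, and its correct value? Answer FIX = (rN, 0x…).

0: ✓ CMP  NZCV=0010
1: · SUBEQ
2: · MOVVS
3: ✓ CMP  NZCV=0010
4: ✓ MOVCS  r0←0x7e
5: ✓ ADDCS  r0←0x7f

FIX = (r0, 0x7f)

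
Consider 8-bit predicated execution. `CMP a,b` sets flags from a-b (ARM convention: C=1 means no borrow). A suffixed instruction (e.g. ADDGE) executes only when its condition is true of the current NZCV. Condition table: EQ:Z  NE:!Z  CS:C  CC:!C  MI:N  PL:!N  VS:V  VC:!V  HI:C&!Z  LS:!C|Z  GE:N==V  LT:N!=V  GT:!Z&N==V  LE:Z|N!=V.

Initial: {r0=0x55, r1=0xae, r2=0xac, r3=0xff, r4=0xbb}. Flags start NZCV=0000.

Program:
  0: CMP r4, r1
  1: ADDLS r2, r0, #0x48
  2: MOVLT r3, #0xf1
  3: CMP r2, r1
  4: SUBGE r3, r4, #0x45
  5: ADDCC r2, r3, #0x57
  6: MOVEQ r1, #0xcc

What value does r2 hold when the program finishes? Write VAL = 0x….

0: ✓ CMP  NZCV=0010
1: · ADDLS
2: · MOVLT
3: ✓ CMP  NZCV=1000
4: · SUBGE
5: ✓ ADDCC  r2←0x56
6: · MOVEQ

VAL = 0x56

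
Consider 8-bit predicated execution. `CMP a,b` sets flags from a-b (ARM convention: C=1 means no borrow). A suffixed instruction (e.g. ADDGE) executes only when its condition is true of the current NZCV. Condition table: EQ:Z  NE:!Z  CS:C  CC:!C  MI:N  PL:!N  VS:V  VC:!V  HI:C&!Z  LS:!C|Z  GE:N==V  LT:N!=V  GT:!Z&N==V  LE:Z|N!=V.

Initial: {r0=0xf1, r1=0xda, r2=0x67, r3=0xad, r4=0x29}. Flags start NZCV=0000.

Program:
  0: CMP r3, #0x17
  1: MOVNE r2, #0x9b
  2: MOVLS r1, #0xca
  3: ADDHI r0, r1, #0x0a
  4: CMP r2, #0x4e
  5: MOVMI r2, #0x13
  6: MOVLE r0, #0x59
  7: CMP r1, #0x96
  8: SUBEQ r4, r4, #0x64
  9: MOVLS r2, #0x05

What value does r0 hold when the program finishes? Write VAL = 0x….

0: ✓ CMP  NZCV=1010
1: ✓ MOVNE  r2←0x9b
2: · MOVLS
3: ✓ ADDHI  r0←0xe4
4: ✓ CMP  NZCV=0011
5: · MOVMI
6: ✓ MOVLE  r0←0x59
7: ✓ CMP  NZCV=0010
8: · SUBEQ
9: · MOVLS

VAL = 0x59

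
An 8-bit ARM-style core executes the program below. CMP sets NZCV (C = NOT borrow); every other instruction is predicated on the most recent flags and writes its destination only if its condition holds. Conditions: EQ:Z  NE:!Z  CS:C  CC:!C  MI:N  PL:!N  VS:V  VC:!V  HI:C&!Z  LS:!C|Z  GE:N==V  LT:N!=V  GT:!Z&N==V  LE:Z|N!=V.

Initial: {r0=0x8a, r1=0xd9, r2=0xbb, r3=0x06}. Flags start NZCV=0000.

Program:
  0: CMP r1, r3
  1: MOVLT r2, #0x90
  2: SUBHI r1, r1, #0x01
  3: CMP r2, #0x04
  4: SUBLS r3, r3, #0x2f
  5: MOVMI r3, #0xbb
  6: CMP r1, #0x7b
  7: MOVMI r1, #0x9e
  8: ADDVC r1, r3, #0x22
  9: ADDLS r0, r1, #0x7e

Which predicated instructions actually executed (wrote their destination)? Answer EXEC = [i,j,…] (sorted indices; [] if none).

[0] flags=1010 → (cmp)
[1] flags=1010 LT?T → r2=0x90
[2] flags=1010 HI?T → r1=0xd8
[3] flags=1010 → (cmp)
[4] flags=1010 LS?F → skip
[5] flags=1010 MI?T → r3=0xbb
[6] flags=0011 → (cmp)
[7] flags=0011 MI?F → skip
[8] flags=0011 VC?F → skip
[9] flags=0011 LS?F → skip

EXEC = [1,2,5]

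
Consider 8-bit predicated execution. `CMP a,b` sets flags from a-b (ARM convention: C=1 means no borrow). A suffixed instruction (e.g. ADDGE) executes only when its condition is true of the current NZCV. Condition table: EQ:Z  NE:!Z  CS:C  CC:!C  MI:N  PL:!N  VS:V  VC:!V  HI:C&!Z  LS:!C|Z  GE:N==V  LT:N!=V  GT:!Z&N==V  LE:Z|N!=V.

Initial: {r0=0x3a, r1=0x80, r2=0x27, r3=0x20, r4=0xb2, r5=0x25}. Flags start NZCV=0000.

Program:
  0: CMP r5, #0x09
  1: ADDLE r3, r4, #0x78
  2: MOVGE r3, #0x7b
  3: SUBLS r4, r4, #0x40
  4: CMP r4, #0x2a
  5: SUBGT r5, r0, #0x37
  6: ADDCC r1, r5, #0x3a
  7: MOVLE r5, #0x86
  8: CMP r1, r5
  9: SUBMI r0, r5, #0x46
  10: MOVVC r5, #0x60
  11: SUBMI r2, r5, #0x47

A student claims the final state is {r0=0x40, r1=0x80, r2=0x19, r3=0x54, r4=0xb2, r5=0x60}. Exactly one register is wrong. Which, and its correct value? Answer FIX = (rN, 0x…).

FIX = (r3, 0x7b)

[0] flags=0010 → (cmp)
[1] flags=0010 LE?F → skip
[2] flags=0010 GE?T → r3=0x7b
[3] flags=0010 LS?F → skip
[4] flags=1010 → (cmp)
[5] flags=1010 GT?F → skip
[6] flags=1010 CC?F → skip
[7] flags=1010 LE?T → r5=0x86
[8] flags=1000 → (cmp)
[9] flags=1000 MI?T → r0=0x40
[10] flags=1000 VC?T → r5=0x60
[11] flags=1000 MI?T → r2=0x19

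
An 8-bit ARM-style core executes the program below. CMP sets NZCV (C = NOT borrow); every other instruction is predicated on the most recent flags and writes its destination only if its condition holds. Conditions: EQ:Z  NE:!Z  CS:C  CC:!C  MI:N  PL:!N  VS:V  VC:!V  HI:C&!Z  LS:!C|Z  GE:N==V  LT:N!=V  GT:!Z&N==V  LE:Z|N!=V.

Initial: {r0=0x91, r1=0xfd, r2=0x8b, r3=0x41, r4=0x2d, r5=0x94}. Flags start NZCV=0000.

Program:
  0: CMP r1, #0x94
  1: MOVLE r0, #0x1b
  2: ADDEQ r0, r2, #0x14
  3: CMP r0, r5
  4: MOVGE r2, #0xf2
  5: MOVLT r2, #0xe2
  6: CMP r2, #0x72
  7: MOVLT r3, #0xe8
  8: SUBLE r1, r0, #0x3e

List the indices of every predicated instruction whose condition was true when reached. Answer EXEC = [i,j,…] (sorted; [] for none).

0: ✓ CMP  NZCV=0010
1: · MOVLE
2: · ADDEQ
3: ✓ CMP  NZCV=1000
4: · MOVGE
5: ✓ MOVLT  r2←0xe2
6: ✓ CMP  NZCV=0011
7: ✓ MOVLT  r3←0xe8
8: ✓ SUBLE  r1←0x53

EXEC = [5,7,8]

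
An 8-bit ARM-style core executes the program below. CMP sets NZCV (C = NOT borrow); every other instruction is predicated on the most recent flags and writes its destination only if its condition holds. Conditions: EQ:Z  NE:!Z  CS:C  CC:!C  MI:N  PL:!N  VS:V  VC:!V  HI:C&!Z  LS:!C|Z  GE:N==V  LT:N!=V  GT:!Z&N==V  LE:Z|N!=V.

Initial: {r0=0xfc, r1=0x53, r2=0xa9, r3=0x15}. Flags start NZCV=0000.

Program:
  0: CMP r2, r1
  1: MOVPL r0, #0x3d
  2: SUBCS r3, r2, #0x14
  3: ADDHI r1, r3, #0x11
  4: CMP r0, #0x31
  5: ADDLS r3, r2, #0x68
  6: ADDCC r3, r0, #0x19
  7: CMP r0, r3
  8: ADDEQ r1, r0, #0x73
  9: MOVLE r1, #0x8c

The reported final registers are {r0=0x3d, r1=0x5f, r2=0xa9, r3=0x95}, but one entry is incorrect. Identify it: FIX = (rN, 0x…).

0: ✓ CMP  NZCV=0011
1: ✓ MOVPL  r0←0x3d
2: ✓ SUBCS  r3←0x95
3: ✓ ADDHI  r1←0xa6
4: ✓ CMP  NZCV=0010
5: · ADDLS
6: · ADDCC
7: ✓ CMP  NZCV=1001
8: · ADDEQ
9: · MOVLE

FIX = (r1, 0xa6)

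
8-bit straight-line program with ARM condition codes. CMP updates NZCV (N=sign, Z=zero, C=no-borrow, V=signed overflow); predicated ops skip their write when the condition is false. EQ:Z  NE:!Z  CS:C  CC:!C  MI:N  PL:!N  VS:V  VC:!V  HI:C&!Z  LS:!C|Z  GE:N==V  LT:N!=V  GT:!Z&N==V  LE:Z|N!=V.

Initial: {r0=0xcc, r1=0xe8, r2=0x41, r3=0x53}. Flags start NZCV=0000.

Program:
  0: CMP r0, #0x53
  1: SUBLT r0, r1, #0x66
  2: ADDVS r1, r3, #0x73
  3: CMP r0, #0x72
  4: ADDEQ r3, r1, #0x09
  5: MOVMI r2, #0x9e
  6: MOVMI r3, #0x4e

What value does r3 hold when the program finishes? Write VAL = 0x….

VAL = 0x53

0: ✓ CMP  NZCV=0011
1: ✓ SUBLT  r0←0x82
2: ✓ ADDVS  r1←0xc6
3: ✓ CMP  NZCV=0011
4: · ADDEQ
5: · MOVMI
6: · MOVMI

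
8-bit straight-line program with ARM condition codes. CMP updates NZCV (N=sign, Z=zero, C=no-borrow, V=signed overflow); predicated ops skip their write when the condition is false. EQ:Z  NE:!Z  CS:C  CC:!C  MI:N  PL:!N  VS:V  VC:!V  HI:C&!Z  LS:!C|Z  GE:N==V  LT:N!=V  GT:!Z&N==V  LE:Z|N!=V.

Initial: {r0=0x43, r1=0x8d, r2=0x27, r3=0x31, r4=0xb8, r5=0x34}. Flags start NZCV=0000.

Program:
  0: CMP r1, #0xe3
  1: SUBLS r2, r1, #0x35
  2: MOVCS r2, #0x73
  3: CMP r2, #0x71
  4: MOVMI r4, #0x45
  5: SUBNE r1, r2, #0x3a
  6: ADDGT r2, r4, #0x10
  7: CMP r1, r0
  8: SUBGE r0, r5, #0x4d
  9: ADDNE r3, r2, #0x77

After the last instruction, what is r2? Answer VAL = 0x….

0: ✓ CMP  NZCV=1000
1: ✓ SUBLS  r2←0x58
2: · MOVCS
3: ✓ CMP  NZCV=1000
4: ✓ MOVMI  r4←0x45
5: ✓ SUBNE  r1←0x1e
6: · ADDGT
7: ✓ CMP  NZCV=1000
8: · SUBGE
9: ✓ ADDNE  r3←0xcf

VAL = 0x58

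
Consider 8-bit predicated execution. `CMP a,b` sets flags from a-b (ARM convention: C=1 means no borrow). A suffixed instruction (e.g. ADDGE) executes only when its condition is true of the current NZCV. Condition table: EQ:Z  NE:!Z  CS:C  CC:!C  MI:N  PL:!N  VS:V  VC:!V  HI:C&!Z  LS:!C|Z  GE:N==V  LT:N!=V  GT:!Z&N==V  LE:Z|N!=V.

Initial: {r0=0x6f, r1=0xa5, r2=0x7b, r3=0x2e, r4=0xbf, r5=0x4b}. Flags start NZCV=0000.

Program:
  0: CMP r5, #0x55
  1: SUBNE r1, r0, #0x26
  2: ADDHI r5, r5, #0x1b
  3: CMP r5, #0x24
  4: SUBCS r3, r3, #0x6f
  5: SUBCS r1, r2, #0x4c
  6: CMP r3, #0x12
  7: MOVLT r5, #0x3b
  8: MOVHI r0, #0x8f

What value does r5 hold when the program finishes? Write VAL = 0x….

0: ✓ CMP  NZCV=1000
1: ✓ SUBNE  r1←0x49
2: · ADDHI
3: ✓ CMP  NZCV=0010
4: ✓ SUBCS  r3←0xbf
5: ✓ SUBCS  r1←0x2f
6: ✓ CMP  NZCV=1010
7: ✓ MOVLT  r5←0x3b
8: ✓ MOVHI  r0←0x8f

VAL = 0x3b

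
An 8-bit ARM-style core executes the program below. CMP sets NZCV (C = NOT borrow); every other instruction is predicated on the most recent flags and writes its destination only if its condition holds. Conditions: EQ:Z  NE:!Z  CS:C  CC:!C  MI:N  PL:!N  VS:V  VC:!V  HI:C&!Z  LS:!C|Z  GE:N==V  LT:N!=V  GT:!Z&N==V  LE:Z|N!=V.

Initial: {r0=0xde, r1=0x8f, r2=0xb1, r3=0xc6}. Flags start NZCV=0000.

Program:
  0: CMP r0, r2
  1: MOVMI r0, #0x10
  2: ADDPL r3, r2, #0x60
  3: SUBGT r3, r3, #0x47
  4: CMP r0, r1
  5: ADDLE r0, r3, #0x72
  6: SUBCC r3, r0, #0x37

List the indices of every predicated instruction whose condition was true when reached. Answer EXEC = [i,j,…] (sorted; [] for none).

0: ✓ CMP  NZCV=0010
1: · MOVMI
2: ✓ ADDPL  r3←0x11
3: ✓ SUBGT  r3←0xca
4: ✓ CMP  NZCV=0010
5: · ADDLE
6: · SUBCC

EXEC = [2,3]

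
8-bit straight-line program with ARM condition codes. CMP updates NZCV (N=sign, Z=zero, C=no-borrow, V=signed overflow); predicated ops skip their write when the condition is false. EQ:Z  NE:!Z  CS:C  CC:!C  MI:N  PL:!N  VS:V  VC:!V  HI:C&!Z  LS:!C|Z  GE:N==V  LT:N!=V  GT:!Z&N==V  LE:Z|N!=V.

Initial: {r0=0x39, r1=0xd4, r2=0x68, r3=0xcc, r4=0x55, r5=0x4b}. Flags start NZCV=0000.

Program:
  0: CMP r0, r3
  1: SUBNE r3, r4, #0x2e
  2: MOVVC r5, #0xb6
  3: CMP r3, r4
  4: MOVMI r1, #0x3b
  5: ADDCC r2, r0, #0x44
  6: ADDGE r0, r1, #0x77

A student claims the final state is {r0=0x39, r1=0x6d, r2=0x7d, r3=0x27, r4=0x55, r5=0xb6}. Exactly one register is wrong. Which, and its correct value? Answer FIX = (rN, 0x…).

FIX = (r1, 0x3b)

0: ✓ CMP  NZCV=0000
1: ✓ SUBNE  r3←0x27
2: ✓ MOVVC  r5←0xb6
3: ✓ CMP  NZCV=1000
4: ✓ MOVMI  r1←0x3b
5: ✓ ADDCC  r2←0x7d
6: · ADDGE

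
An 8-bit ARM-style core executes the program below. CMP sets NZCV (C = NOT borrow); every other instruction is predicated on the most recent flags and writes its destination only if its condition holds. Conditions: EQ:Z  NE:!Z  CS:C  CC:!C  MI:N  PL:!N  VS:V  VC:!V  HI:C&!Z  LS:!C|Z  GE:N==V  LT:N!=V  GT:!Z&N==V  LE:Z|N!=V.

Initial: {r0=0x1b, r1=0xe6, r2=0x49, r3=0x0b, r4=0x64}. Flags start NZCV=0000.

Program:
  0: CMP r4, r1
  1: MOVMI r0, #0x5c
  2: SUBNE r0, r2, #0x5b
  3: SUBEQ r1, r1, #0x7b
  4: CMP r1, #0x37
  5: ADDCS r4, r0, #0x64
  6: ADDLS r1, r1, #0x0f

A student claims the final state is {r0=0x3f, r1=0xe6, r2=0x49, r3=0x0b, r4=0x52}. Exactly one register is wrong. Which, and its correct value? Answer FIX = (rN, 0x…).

FIX = (r0, 0xee)

[0] flags=0000 → (cmp)
[1] flags=0000 MI?F → skip
[2] flags=0000 NE?T → r0=0xee
[3] flags=0000 EQ?F → skip
[4] flags=1010 → (cmp)
[5] flags=1010 CS?T → r4=0x52
[6] flags=1010 LS?F → skip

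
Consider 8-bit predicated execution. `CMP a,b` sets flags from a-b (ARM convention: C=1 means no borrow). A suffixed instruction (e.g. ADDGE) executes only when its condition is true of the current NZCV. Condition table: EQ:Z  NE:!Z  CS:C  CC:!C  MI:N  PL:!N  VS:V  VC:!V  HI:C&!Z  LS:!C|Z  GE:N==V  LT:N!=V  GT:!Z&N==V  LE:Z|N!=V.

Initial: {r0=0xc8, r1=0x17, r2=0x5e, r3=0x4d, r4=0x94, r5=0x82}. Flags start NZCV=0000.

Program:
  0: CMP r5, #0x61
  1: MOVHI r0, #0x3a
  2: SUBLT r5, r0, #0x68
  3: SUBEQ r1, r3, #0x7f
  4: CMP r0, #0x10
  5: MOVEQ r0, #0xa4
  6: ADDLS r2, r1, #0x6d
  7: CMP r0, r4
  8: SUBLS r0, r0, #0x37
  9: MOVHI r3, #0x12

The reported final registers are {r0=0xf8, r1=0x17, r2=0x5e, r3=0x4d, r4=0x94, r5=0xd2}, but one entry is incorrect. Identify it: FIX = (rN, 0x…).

FIX = (r0, 0x03)

[0] flags=0011 → (cmp)
[1] flags=0011 HI?T → r0=0x3a
[2] flags=0011 LT?T → r5=0xd2
[3] flags=0011 EQ?F → skip
[4] flags=0010 → (cmp)
[5] flags=0010 EQ?F → skip
[6] flags=0010 LS?F → skip
[7] flags=1001 → (cmp)
[8] flags=1001 LS?T → r0=0x03
[9] flags=1001 HI?F → skip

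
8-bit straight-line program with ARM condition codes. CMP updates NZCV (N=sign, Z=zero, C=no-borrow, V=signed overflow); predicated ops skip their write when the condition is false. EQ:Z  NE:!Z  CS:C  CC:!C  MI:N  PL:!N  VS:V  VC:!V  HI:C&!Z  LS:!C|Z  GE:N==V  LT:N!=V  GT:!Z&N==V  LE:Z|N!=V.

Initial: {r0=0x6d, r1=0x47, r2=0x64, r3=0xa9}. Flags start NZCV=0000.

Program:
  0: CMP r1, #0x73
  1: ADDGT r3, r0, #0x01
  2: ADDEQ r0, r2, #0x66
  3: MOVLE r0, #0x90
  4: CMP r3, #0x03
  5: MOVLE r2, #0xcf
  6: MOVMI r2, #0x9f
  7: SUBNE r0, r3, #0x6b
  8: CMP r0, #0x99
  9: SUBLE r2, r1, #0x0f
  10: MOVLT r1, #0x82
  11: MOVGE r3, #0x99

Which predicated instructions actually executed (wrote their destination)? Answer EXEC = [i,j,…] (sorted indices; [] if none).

0: ✓ CMP  NZCV=1000
1: · ADDGT
2: · ADDEQ
3: ✓ MOVLE  r0←0x90
4: ✓ CMP  NZCV=1010
5: ✓ MOVLE  r2←0xcf
6: ✓ MOVMI  r2←0x9f
7: ✓ SUBNE  r0←0x3e
8: ✓ CMP  NZCV=1001
9: · SUBLE
10: · MOVLT
11: ✓ MOVGE  r3←0x99

EXEC = [3,5,6,7,11]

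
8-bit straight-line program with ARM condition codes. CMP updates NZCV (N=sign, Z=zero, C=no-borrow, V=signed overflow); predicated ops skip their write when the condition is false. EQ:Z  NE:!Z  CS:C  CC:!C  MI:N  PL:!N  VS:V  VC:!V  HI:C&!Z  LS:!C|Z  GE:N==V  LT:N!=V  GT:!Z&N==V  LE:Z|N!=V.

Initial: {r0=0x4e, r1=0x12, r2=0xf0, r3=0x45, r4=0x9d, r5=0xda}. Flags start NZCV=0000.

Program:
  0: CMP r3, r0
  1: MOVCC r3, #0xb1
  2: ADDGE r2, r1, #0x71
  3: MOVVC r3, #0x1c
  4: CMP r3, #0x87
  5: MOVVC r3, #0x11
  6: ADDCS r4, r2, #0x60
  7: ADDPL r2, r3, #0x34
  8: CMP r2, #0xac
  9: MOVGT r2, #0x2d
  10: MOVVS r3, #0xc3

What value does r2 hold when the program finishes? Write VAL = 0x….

VAL = 0x2d

[0] flags=1000 → (cmp)
[1] flags=1000 CC?T → r3=0xb1
[2] flags=1000 GE?F → skip
[3] flags=1000 VC?T → r3=0x1c
[4] flags=1001 → (cmp)
[5] flags=1001 VC?F → skip
[6] flags=1001 CS?F → skip
[7] flags=1001 PL?F → skip
[8] flags=0010 → (cmp)
[9] flags=0010 GT?T → r2=0x2d
[10] flags=0010 VS?F → skip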